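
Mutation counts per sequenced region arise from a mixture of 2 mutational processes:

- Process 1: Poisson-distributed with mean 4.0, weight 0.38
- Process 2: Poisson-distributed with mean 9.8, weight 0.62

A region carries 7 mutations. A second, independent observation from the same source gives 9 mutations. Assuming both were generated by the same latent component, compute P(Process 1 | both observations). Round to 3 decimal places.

P(component k | x) = π_k·f_k(x) / marginal(x), where marginal(x) = Σ_j π_j·f_j(x).
Since both observations come from the same component, the likelihood for component k is f_k(x₁)·f_k(x₂).
  f_1 = [0.0595404] × [0.0132312] = 0.00078779
  f_2 = [0.0955138] × [0.127405] = 0.0121689
Prior × likelihood for each component:
  π_1·f_1 = 0.38 × 0.00078779 = 0.00029936
  π_2·f_2 = 0.62 × 0.0121689 = 0.00754473
Evidence: 0.00029936 + 0.00754473 = 0.00784409
P(Process 1 | x) ≈ 0.038

0.038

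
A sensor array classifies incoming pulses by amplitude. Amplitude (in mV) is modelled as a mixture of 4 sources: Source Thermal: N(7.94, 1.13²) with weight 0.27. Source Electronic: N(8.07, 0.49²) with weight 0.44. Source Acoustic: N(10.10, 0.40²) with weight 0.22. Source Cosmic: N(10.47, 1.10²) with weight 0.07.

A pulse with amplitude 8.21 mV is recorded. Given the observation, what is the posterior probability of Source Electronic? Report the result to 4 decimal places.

The responsibility of component k is P(Z=k) f_k(x) divided by Σ_j P(Z=j) f_j(x).
Component likelihoods at x = 8.21 mV:
  L_Thermal = 0.343111
  L_Electronic = 0.781606
  L_Acoustic = 1.41547e-05
  L_Cosmic = 0.0439445
Prior × likelihood for each component:
  P(Z=Thermal)·L_Thermal = 0.27 × 0.343111 = 0.0926399
  P(Z=Electronic)·L_Electronic = 0.44 × 0.781606 = 0.343906
  P(Z=Acoustic)·L_Acoustic = 0.22 × 1.41547e-05 = 3.11404e-06
  P(Z=Cosmic)·L_Cosmic = 0.07 × 0.0439445 = 0.00307612
Evidence: 0.0926399 + 0.343906 + 3.11404e-06 + 0.00307612 = 0.439626
P(Source Electronic | the observation) ≈ 0.7823

0.7823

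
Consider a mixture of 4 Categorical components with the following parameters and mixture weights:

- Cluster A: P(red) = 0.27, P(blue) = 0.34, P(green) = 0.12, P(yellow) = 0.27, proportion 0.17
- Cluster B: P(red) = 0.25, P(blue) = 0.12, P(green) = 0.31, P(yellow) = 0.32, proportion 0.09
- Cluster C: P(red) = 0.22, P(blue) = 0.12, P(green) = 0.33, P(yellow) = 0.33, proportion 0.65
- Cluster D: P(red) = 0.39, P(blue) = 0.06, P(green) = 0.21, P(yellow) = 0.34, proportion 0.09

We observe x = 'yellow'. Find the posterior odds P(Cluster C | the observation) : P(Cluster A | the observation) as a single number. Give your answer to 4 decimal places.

4.6732

Posterior odds = (P(Z=i) f_i(x)) / (P(Z=j) f_j(x)); the normalising sum cancels.
Component likelihoods at x = 'yellow':
  p_A = 0.27
  p_B = 0.32
  p_C = 0.33
  p_D = 0.34
Odds = (0.65/0.17) × (0.33/0.27) = 3.82353 × 1.22222 ≈ 4.6732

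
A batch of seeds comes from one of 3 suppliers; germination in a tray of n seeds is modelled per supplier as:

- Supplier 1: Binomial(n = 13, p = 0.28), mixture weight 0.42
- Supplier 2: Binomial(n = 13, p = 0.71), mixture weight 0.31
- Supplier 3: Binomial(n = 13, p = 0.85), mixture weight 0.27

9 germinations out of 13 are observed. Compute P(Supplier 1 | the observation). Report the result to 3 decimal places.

0.009

Apply Bayes' rule: the posterior for each component is proportional to its prior times its likelihood at x.
Evaluate each component's likelihood at the observed value:
  L_1 = 0.00203263
  L_2 = 0.231859
  L_3 = 0.0838381
Weight by the priors:
  π_1·L_1 = 0.42 × 0.00203263 = 0.000853705
  π_2·L_2 = 0.31 × 0.231859 = 0.0718762
  π_3·L_3 = 0.27 × 0.0838381 = 0.0226363
Evidence: 0.000853705 + 0.0718762 + 0.0226363 = 0.0953662
P(Supplier 1 | x) = 0.000853705 / 0.0953662 ≈ 0.009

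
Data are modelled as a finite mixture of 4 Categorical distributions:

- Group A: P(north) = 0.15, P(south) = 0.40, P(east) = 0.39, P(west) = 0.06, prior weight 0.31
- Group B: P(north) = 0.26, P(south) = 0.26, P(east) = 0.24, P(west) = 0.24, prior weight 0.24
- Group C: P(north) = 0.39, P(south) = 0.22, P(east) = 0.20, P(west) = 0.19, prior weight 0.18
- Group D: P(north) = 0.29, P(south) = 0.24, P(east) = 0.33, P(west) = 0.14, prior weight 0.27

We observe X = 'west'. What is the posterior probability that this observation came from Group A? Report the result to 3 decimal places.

By Bayes' theorem, P(k | x) = P(Z=k) f_k(x) / Σ_j P(Z=j) f_j(x).
Evaluate each component's likelihood at the observed value:
  f_A = P(west | comp) = 0.06
  f_B = P(west | comp) = 0.24
  f_C = P(west | comp) = 0.19
  f_D = P(west | comp) = 0.14
Prior × likelihood for each component:
  P(Z=A)·f_A = 0.31 × 0.06 = 0.0186
  P(Z=B)·f_B = 0.24 × 0.24 = 0.0576
  P(Z=C)·f_C = 0.18 × 0.19 = 0.0342
  P(Z=D)·f_D = 0.27 × 0.14 = 0.0378
Normaliser: 0.0186 + 0.0576 + 0.0342 + 0.0378 = 0.1482
P(Group A | x) = 0.0186 / 0.1482 ≈ 0.126

0.126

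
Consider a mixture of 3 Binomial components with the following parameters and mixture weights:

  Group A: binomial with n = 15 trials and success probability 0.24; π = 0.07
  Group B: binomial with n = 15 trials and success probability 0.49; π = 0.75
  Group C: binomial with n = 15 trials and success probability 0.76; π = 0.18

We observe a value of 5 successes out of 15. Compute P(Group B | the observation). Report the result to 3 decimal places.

Posterior ∝ prior × likelihood, so P(k | x) ∝ π_k f_k(x); normalise over all components.
Component likelihoods at x = 5 successes out of 15:
  L_A = 0.153726
  L_B = 0.10098
  L_C = 0.000482765
Multiply by the mixture weights:
  π_A·L_A = 0.07 × 0.153726 = 0.0107608
  π_B·L_B = 0.75 × 0.10098 = 0.0757354
  π_C·L_C = 0.18 × 0.000482765 = 8.68977e-05
Normaliser: 0.0107608 + 0.0757354 + 8.68977e-05 = 0.0865831
So the posterior for Group B is 0.0757354 / 0.0865831 ≈ 0.875.

0.875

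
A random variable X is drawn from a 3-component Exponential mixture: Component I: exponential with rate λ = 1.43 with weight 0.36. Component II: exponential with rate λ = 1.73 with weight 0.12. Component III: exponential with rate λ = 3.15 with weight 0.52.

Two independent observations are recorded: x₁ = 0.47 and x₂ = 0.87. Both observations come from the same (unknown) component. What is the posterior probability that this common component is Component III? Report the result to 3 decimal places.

0.345

Apply Bayes' rule: the posterior for each component is proportional to its prior times its likelihood at x.
Since both observations come from the same component, the likelihood for component k is f_k(x₁)·f_k(x₂).
  L_I = [1.43·e^(−1.43·0.47) = 1.43·e^(−0.6721) = 0.730208] × [0.412126] = 0.300938
  L_II = [1.73·e^(−1.73·0.47) = 1.73·e^(−0.8131) = 0.767222] × [0.384052] = 0.294653
  L_III = [3.15·e^(−3.15·0.47) = 3.15·e^(−1.4805) = 0.7167] × [0.203295] = 0.145702
Weight by the priors:
  P(Z=I)·L_I = 0.36 × 0.300938 = 0.108338
  P(Z=II)·L_II = 0.12 × 0.294653 = 0.0353583
  P(Z=III)·L_III = 0.52 × 0.145702 = 0.0757648
Evidence: 0.108338 + 0.0353583 + 0.0757648 = 0.219461
So the posterior for Component III is 0.0757648 / 0.219461 ≈ 0.345.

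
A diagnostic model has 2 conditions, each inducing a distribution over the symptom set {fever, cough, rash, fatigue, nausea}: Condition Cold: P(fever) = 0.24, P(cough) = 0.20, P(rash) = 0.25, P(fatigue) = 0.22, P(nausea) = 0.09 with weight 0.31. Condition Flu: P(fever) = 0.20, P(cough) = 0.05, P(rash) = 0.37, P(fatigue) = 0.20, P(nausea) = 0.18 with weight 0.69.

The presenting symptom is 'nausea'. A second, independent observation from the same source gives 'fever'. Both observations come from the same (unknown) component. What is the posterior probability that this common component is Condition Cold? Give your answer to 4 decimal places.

Apply Bayes' rule: the posterior for each component is proportional to its prior times its likelihood at x.
Since both observations come from the same component, the likelihood for component k is f_k(x₁)·f_k(x₂).
  L_Cold = [0.09] × [0.24] = 0.0216
  L_Flu = [0.18] × [0.2] = 0.036
Prior × likelihood for each component:
  π_Cold·L_Cold = 0.31 × 0.0216 = 0.006696
  π_Flu·L_Flu = 0.69 × 0.036 = 0.02484
Denominator: 0.006696 + 0.02484 = 0.031536
P(Condition Cold | data) = 0.006696 / 0.031536 ≈ 0.2123

0.2123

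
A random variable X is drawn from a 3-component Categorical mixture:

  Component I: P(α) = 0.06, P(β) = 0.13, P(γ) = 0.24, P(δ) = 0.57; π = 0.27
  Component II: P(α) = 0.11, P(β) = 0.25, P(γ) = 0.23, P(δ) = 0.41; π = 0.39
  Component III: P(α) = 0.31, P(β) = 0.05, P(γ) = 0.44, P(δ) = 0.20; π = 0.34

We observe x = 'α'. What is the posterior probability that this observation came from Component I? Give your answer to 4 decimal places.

P(component k | x) = P(Z=k)·f_k(x) / marginal(x), where marginal(x) = Σ_j P(Z=j)·f_j(x).
Component likelihoods at x = 'α':
  p_I = 0.06
  p_II = 0.11
  p_III = 0.31
Multiply by the mixture weights:
  P(Z=I)·p_I = 0.27 × 0.06 = 0.0162
  P(Z=II)·p_II = 0.39 × 0.11 = 0.0429
  P(Z=III)·p_III = 0.34 × 0.31 = 0.1054
Marginal: 0.0162 + 0.0429 + 0.1054 = 0.1645
So the posterior for Component I is 0.0162 / 0.1645 ≈ 0.0985.

0.0985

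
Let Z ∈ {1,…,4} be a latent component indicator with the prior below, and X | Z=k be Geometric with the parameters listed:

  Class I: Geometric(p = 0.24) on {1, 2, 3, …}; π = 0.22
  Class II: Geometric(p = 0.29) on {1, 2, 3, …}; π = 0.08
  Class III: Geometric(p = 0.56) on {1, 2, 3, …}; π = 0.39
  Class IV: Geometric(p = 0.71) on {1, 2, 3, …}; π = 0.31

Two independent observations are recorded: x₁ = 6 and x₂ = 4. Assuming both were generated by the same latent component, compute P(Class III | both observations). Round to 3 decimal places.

0.085

Posterior ∝ prior × likelihood, so P(k | x) ∝ P(Z=k) f_k(x); normalise over all components.
Since both observations come from the same component, the likelihood for component k is f_k(x₁)·f_k(x₂).
  L_I = [0.0608526] × [0.105354] = 0.00641108
  L_II = [0.0523227] × [0.103794] = 0.00543079
  L_III = [0.00923531] × [0.047703] = 0.000440552
  L_IV = [0.00145629] × [0.0173162] = 2.52174e-05
Unnormalised posteriors:
  P(Z=I)·L_I = 0.22 × 0.00641108 = 0.00141044
  P(Z=II)·L_II = 0.08 × 0.00543079 = 0.000434463
  P(Z=III)·L_III = 0.39 × 0.000440552 = 0.000171815
  P(Z=IV)·L_IV = 0.31 × 2.52174e-05 = 7.8174e-06
Sum: 0.00141044 + 0.000434463 + 0.000171815 + 7.8174e-06 = 0.00202453
So the posterior for Class III is 0.000171815 / 0.00202453 ≈ 0.085.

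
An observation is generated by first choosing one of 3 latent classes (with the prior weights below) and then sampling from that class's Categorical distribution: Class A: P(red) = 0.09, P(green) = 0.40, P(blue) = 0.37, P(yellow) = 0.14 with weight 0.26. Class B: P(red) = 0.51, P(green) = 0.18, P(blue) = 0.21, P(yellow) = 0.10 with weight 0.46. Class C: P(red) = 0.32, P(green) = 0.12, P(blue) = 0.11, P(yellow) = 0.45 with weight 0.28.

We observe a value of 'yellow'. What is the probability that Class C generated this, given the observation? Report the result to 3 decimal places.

0.605

The responsibility of component k is P(Z=k) f_k(x) divided by Σ_j P(Z=j) f_j(x).
Component likelihoods at x = 'yellow':
  p_A = 0.14
  p_B = 0.1
  p_C = 0.45
Prior × likelihood for each component:
  P(Z=A)·p_A = 0.26 × 0.14 = 0.0364
  P(Z=B)·p_B = 0.46 × 0.1 = 0.046
  P(Z=C)·p_C = 0.28 × 0.45 = 0.126
Normaliser: 0.0364 + 0.046 + 0.126 = 0.2084
P(Class C | data) ≈ 0.605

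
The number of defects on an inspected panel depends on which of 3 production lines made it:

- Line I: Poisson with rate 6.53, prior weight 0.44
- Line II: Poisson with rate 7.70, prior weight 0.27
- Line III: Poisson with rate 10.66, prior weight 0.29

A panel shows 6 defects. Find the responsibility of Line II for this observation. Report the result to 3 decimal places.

The responsibility of component k is π_k f_k(x) divided by Σ_j π_j f_j(x).
Poisson probabilities:
  L_I = 0.15711
  L_II = 0.131082
  L_III = 0.0478224
Prior × likelihood for each component:
  π_I·L_I = 0.44 × 0.15711 = 0.0691284
  π_II·L_II = 0.27 × 0.131082 = 0.0353922
  π_III·L_III = 0.29 × 0.0478224 = 0.0138685
Marginal: 0.0691284 + 0.0353922 + 0.0138685 = 0.118389
P(Line II | data) = 0.0353922 / 0.118389 ≈ 0.299

0.299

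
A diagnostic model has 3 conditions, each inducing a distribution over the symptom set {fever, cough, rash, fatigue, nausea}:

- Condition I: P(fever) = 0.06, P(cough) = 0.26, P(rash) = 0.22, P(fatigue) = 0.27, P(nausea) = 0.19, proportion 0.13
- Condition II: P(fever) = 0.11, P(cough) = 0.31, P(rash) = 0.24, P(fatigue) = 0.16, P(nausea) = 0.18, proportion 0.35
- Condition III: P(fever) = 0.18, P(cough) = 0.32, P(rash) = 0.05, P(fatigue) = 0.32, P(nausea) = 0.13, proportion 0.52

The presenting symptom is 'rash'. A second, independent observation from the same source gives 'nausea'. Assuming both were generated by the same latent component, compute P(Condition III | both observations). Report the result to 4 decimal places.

0.1412

Posterior ∝ prior × likelihood, so P(k | x) ∝ π_k f_k(x); normalise over all components.
Since both observations come from the same component, the likelihood for component k is f_k(x₁)·f_k(x₂).
  f_I = [P(rash | comp) = 0.22] × [0.19] = 0.0418
  f_II = [P(rash | comp) = 0.24] × [0.18] = 0.0432
  f_III = [P(rash | comp) = 0.05] × [0.13] = 0.0065
Multiply by the mixture weights:
  π_I·f_I = 0.13 × 0.0418 = 0.005434
  π_II·f_II = 0.35 × 0.0432 = 0.01512
  π_III·f_III = 0.52 × 0.0065 = 0.00338
Marginal: 0.005434 + 0.01512 + 0.00338 = 0.023934
P(Condition III | x₁,x₂) ≈ 0.1412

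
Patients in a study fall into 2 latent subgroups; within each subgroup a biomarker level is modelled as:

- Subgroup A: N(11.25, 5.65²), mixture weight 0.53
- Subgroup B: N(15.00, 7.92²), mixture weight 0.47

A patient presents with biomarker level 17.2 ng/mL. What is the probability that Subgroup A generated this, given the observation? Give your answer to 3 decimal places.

The responsibility of component k is w_k f_k(x) divided by Σ_j w_j f_j(x).
Evaluate each component's likelihood at the observed value:
  f_A = (1/(5.65·√(2π)))·exp(−(17.2−11.25)²/(2·5.65²)) = 0.070609·exp(-0.55451) = 0.0405548
  f_B = (1/(7.92·√(2π)))·exp(−(17.2−15.00)²/(2·7.92²)) = 0.050372·exp(-0.03858) = 0.0484652
Unnormalised posteriors:
  w_A·f_A = 0.53 × 0.0405548 = 0.021494
  w_B·f_B = 0.47 × 0.0484652 = 0.0227786
Evidence: 0.021494 + 0.0227786 = 0.0442727
P(Subgroup A | data) = 0.021494 / 0.0442727 ≈ 0.485

0.485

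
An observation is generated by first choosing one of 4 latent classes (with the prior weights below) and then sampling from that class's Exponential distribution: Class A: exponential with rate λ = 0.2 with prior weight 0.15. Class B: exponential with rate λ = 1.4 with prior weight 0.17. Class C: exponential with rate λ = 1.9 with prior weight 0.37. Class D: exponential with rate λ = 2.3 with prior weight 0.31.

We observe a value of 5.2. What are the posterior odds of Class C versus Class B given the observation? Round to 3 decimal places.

Since P(k|x) ∝ π_k f_k(x), the posterior odds are π_i f_i(x) / (π_j f_j(x)).
Exponential densities:
  L_A = 0.2·e^(−0.2·5.2) = 0.2·e^(−1.0400) = 0.0706909
  L_B = 1.4·e^(−1.4·5.2) = 1.4·e^(−7.2800) = 0.00096486
  L_C = 1.9·e^(−1.9·5.2) = 1.9·e^(−9.8800) = 9.72577e-05
  L_D = 2.3·e^(−2.3·5.2) = 2.3·e^(−11.9600) = 1.47084e-05
3.59854e-05 / 0.000164026 ≈ 0.219

0.219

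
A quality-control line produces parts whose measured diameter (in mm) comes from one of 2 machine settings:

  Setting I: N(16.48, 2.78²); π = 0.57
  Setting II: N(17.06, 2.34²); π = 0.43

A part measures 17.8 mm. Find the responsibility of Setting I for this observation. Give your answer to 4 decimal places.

By Bayes' theorem, P(k | x) = π_k f_k(x) / Σ_j π_j f_j(x).
Normal densities:
  p_I = 0.128206
  p_II = 0.162173
Weight by the priors:
  π_I·p_I = 0.57 × 0.128206 = 0.0730774
  π_II·p_II = 0.43 × 0.162173 = 0.0697343
Marginal: 0.0730774 + 0.0697343 = 0.142812
P(Setting I | 17.8 mm) ≈ 0.5117

0.5117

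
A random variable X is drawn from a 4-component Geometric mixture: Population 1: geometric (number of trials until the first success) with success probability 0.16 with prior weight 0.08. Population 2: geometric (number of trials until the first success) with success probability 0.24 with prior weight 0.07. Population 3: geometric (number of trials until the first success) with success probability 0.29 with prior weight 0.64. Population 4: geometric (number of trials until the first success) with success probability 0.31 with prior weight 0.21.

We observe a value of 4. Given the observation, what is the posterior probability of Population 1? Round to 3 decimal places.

The responsibility of component k is w_k f_k(x) divided by Σ_j w_j f_j(x).
Geometric probabilities:
  p_1 = 0.16·(1−0.16)^3 = 0.16·0.592704 = 0.0948326
  p_2 = 0.24·(1−0.24)^3 = 0.24·0.438976 = 0.105354
  p_3 = 0.29·(1−0.29)^3 = 0.29·0.357911 = 0.103794
  p_4 = 0.31·(1−0.31)^3 = 0.31·0.328509 = 0.101838
Unnormalised posteriors:
  w_1·p_1 = 0.08 × 0.0948326 = 0.00758661
  w_2·p_2 = 0.07 × 0.105354 = 0.0073748
  w_3·p_3 = 0.64 × 0.103794 = 0.0664283
  w_4·p_4 = 0.21 × 0.101838 = 0.0213859
Evidence: 0.00758661 + 0.0073748 + 0.0664283 + 0.0213859 = 0.102776
So the posterior for Population 1 is 0.00758661 / 0.102776 ≈ 0.074.

0.074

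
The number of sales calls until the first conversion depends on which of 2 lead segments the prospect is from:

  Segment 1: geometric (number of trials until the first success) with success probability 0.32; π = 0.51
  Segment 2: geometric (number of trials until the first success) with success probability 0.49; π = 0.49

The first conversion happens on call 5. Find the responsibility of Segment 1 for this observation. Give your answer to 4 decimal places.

0.6824

Apply Bayes' rule: the posterior for each component is proportional to its prior times its likelihood at x.
Geometric probabilities:
  f_1 = 0.0684204
  f_2 = 0.0331495
Unnormalised posteriors:
  P(Z=1)·f_1 = 0.51 × 0.0684204 = 0.0348944
  P(Z=2)·f_2 = 0.49 × 0.0331495 = 0.0162432
Evidence: 0.0348944 + 0.0162432 = 0.0511377
P(Segment 1 | x) = 0.0348944 / 0.0511377 ≈ 0.6824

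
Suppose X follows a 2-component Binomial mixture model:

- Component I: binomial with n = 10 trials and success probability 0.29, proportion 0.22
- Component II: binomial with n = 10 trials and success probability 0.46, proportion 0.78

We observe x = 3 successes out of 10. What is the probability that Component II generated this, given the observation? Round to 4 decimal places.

By Bayes' theorem, P(k | x) = π_k f_k(x) / Σ_j π_j f_j(x).
Binomial probabilities:
  p_I = C(10,3)·0.29^3·0.71^7 = 120·0.024389·0.0909512 = 0.266185
  p_II = C(10,3)·0.46^3·0.54^7 = 120·0.097336·0.0133893 = 0.156391
Weight by the priors:
  π_I·p_I = 0.22 × 0.266185 = 0.0585607
  π_II·p_II = 0.78 × 0.156391 = 0.121985
Normaliser: 0.0585607 + 0.121985 = 0.180545
Responsibility of Component II: 0.121985 / 0.180545 ≈ 0.6756

0.6756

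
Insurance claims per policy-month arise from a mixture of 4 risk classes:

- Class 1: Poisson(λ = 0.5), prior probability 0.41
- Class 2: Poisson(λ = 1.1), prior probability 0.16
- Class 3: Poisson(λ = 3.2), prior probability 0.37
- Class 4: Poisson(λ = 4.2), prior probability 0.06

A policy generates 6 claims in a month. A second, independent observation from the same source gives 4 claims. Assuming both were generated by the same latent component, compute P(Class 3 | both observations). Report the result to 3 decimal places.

0.750

P(component k | x) = π_k·f_k(x) / marginal(x), where marginal(x) = Σ_j π_j·f_j(x).
Since both observations come from the same component, the likelihood for component k is f_k(x₁)·f_k(x₂).
  f_1 = [1.31626e-05] × [0.00157951] = 2.07904e-08
  f_2 = [0.00081903] × [0.0203065] = 1.66316e-05
  f_3 = [0.060789] × [0.178093] = 0.0108261
  f_4 = [0.114321] × [0.194424] = 0.0222267
Multiply by the mixture weights:
  π_1·f_1 = 0.41 × 2.07904e-08 = 8.52404e-09
  π_2·f_2 = 0.16 × 1.66316e-05 = 2.66106e-06
  π_3·f_3 = 0.37 × 0.0108261 = 0.00400565
  π_4·f_4 = 0.06 × 0.0222267 = 0.0013336
Denominator: 8.52404e-09 + 2.66106e-06 + 0.00400565 + 0.0013336 = 0.00534192
P(Class 3 | data) = 0.00400565 / 0.00534192 ≈ 0.750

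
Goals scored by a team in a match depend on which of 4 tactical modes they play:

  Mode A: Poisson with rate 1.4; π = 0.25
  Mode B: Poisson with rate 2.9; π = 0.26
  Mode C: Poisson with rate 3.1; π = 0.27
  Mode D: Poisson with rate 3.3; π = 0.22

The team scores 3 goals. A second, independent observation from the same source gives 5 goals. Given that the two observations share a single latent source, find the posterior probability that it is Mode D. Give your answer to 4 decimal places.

0.3227

P(component k | x) = w_k·f_k(x) / marginal(x), where marginal(x) = Σ_j w_j·f_j(x).
Since both observations come from the same component, the likelihood for component k is f_k(x₁)·f_k(x₂).
  p_A = [e^(−1.4)·1.4^3/3! = 0.112777] × [0.0110521] = 0.00124643
  p_B = [e^(−2.9)·2.9^3/3! = 0.22366] × [0.0940491] = 0.021035
  p_C = [e^(−3.1)·3.1^3/3! = 0.223677] × [0.107477] = 0.02404
  p_D = [e^(−3.3)·3.3^3/3! = 0.220912] × [0.120286] = 0.0265727
Multiply by the mixture weights:
  w_A·p_A = 0.25 × 0.00124643 = 0.000311607
  w_B·p_B = 0.26 × 0.021035 = 0.00546911
  w_C·p_C = 0.27 × 0.02404 = 0.00649081
  w_D·p_D = 0.22 × 0.0265727 = 0.00584599
Normaliser: 0.000311607 + 0.00546911 + 0.00649081 + 0.00584599 = 0.0181175
So the posterior for Mode D is 0.00584599 / 0.0181175 ≈ 0.3227.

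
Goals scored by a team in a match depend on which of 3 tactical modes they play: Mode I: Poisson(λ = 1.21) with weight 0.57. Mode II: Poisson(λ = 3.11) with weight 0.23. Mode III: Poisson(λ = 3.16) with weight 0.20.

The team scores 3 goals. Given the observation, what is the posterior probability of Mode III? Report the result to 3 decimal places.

The responsibility of component k is π_k f_k(x) divided by Σ_j π_j f_j(x).
Evaluate each component's likelihood at the observed value:
  f_I = 0.0880458
  f_II = 0.223601
  f_III = 0.22312
Prior × likelihood for each component:
  π_I·f_I = 0.57 × 0.0880458 = 0.0501861
  π_II·f_II = 0.23 × 0.223601 = 0.0514283
  π_III·f_III = 0.20 × 0.22312 = 0.0446241
Denominator: 0.0501861 + 0.0514283 + 0.0446241 = 0.146238
So the posterior for Mode III is 0.0446241 / 0.146238 ≈ 0.305.

0.305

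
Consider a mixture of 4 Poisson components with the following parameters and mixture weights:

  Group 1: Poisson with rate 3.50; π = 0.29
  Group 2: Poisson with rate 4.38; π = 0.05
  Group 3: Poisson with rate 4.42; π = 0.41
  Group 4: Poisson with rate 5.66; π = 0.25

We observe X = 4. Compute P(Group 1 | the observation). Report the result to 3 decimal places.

The responsibility of component k is π_k f_k(x) divided by Σ_j π_j f_j(x).
Component likelihoods at x = 4:
  L_1 = 0.188812
  L_2 = 0.192077
  L_3 = 0.19138
  L_4 = 0.148918
Prior × likelihood for each component:
  π_1·L_1 = 0.29 × 0.188812 = 0.0547556
  π_2·L_2 = 0.05 × 0.192077 = 0.00960385
  π_3·L_3 = 0.41 × 0.19138 = 0.0784657
  π_4·L_4 = 0.25 × 0.148918 = 0.0372295
Denominator: 0.0547556 + 0.00960385 + 0.0784657 + 0.0372295 = 0.180055
Responsibility of Group 1: 0.0547556 / 0.180055 ≈ 0.304

0.304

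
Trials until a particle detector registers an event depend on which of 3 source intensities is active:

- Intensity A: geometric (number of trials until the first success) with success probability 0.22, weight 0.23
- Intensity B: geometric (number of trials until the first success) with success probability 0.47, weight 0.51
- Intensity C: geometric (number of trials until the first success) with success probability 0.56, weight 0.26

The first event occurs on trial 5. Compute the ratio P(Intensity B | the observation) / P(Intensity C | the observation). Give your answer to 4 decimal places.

Posterior odds = (π_i f_i(x)) / (π_j f_j(x)); the normalising sum cancels.
Geometric probabilities:
  f_A = 0.22·(1−0.22)^4 = 0.22·0.370151 = 0.0814331
  f_B = 0.47·(1−0.47)^4 = 0.47·0.0789048 = 0.0370853
  f_C = 0.56·(1−0.56)^4 = 0.56·0.037481 = 0.0209893
Posterior odds = (π_B·f_B) / (π_C·f_C) = (0.51·0.0370853) / (0.26·0.0209893) = 0.0189135 / 0.00545723 ≈ 3.4658

3.4658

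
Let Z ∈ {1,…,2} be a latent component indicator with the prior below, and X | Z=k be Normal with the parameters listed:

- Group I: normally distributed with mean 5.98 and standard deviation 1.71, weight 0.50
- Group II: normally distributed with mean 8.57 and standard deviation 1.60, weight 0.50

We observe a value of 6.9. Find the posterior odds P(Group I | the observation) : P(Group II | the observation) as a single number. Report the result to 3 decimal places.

The posterior odds equal the prior odds times the likelihood ratio: (π_i/π_j)·(f_i(x)/f_j(x)).
Evaluate each component's likelihood at the observed value:
  L_I = 0.201864
  L_II = 0.144619
Odds = (0.50/0.50) × (0.201864/0.144619) = 1 × 1.39583 ≈ 1.396

1.396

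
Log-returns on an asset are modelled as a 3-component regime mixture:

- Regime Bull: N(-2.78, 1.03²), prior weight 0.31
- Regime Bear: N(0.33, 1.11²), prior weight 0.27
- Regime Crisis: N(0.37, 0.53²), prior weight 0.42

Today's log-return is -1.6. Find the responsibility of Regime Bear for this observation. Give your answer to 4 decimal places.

0.2548

Apply Bayes' rule: the posterior for each component is proportional to its prior times its likelihood at x.
Evaluate each component's likelihood at the observed value:
  f_Bull = 0.200943
  f_Bear = 0.0792693
  f_Crisis = 0.000752556
Prior × likelihood for each component:
  P(Z=Bull)·f_Bull = 0.31 × 0.200943 = 0.0622924
  P(Z=Bear)·f_Bear = 0.27 × 0.0792693 = 0.0214027
  P(Z=Crisis)·f_Crisis = 0.42 × 0.000752556 = 0.000316074
Denominator: 0.0622924 + 0.0214027 + 0.000316074 = 0.0840112
So the posterior for Regime Bear is 0.0214027 / 0.0840112 ≈ 0.2548.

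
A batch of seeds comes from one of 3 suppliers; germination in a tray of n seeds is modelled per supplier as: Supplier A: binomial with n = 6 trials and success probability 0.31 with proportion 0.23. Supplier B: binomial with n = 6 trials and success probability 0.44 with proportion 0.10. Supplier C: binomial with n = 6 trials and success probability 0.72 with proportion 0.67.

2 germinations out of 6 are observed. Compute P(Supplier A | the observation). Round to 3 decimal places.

0.554

By Bayes' theorem, P(k | x) = π_k f_k(x) / Σ_j π_j f_j(x).
Binomial probabilities:
  p_A = 0.326747
  p_B = 0.285594
  p_C = 0.0477957
Weight by the priors:
  π_A·p_A = 0.23 × 0.326747 = 0.0751517
  π_B·p_B = 0.10 × 0.285594 = 0.0285594
  π_C·p_C = 0.67 × 0.0477957 = 0.0320231
Sum: 0.0751517 + 0.0285594 + 0.0320231 = 0.135734
P(Supplier A | data) ≈ 0.554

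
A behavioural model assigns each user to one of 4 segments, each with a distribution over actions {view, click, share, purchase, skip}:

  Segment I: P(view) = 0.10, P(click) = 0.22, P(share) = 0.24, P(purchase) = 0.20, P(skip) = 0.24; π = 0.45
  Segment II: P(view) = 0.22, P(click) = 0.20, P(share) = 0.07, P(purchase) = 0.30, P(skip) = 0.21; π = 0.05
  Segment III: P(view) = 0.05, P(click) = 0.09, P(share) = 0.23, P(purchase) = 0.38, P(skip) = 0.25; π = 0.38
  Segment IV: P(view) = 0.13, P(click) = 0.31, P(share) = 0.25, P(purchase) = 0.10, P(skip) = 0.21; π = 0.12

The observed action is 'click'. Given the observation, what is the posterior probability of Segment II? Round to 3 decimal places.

0.055

Posterior ∝ prior × likelihood, so P(k | x) ∝ P(Z=k) f_k(x); normalise over all components.
Categorical probabilities:
  p_I = 0.22
  p_II = 0.2
  p_III = 0.09
  p_IV = 0.31
Multiply by the mixture weights:
  P(Z=I)·p_I = 0.45 × 0.22 = 0.099
  P(Z=II)·p_II = 0.05 × 0.2 = 0.01
  P(Z=III)·p_III = 0.38 × 0.09 = 0.0342
  P(Z=IV)·p_IV = 0.12 × 0.31 = 0.0372
Marginal: 0.099 + 0.01 + 0.0342 + 0.0372 = 0.1804
P(Segment II | 'click') ≈ 0.055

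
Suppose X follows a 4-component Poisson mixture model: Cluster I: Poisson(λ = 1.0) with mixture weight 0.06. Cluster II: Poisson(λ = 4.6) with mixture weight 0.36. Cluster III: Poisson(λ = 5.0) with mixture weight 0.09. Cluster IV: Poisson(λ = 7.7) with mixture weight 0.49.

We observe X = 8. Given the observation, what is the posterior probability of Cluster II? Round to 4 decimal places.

Posterior ∝ prior × likelihood, so P(k | x) ∝ π_k f_k(x); normalise over all components.
Poisson probabilities:
  L_I = e^(−1.0)·1.0^8/8! = 9.12399e-06
  L_II = e^(−4.6)·4.6^8/8! = 0.049979
  L_III = e^(−5.0)·5.0^8/8! = 0.065278
  L_IV = e^(−7.7)·7.7^8/8! = 0.138783
Weight by the priors:
  π_I·L_I = 0.06 × 9.12399e-06 = 5.4744e-07
  π_II·L_II = 0.36 × 0.049979 = 0.0179924
  π_III·L_III = 0.09 × 0.065278 = 0.00587502
  π_IV·L_IV = 0.49 × 0.138783 = 0.0680039
Sum: 5.4744e-07 + 0.0179924 + 0.00587502 + 0.0680039 = 0.0918719
Responsibility of Cluster II: 0.0179924 / 0.0918719 ≈ 0.1958

0.1958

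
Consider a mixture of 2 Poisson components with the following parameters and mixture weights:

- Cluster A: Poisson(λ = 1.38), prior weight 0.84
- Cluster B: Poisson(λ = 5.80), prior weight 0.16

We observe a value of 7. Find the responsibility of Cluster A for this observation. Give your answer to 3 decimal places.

0.018

Posterior ∝ prior × likelihood, so P(k | x) ∝ w_k f_k(x); normalise over all components.
Evaluate each component's likelihood at the observed value:
  p_A = e^(−1.38)·1.38^7/7! = 0.00047577
  p_B = e^(−5.80)·5.80^7/7! = 0.132635
Multiply by the mixture weights:
  w_A·p_A = 0.84 × 0.00047577 = 0.000399646
  w_B·p_B = 0.16 × 0.132635 = 0.0212216
Normaliser: 0.000399646 + 0.0212216 = 0.0216212
P(Cluster A | the observation) ≈ 0.018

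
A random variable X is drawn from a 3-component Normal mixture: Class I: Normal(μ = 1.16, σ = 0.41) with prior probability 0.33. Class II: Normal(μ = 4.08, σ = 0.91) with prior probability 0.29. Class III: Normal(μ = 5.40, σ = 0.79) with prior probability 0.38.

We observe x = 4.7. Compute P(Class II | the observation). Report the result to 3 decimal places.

0.438

Apply Bayes' rule: the posterior for each component is proportional to its prior times its likelihood at x.
Evaluate each component's likelihood at the observed value:
  L_I = (1/(0.41·√(2π)))·exp(−(4.7−1.16)²/(2·0.41²)) = 0.973030·exp(-37.27424) = 6.31144e-17
  L_II = (1/(0.91·√(2π)))·exp(−(4.7−4.08)²/(2·0.91²)) = 0.438398·exp(-0.23210) = 0.347592
  L_III = (1/(0.79·√(2π)))·exp(−(4.7−5.40)²/(2·0.79²)) = 0.504990·exp(-0.39257) = 0.341031
Unnormalised posteriors:
  P(Z=I)·L_I = 0.33 × 6.31144e-17 = 2.08278e-17
  P(Z=II)·L_II = 0.29 × 0.347592 = 0.100802
  P(Z=III)·L_III = 0.38 × 0.341031 = 0.129592
Denominator: 2.08278e-17 + 0.100802 + 0.129592 = 0.230394
P(Class II | x) ≈ 0.438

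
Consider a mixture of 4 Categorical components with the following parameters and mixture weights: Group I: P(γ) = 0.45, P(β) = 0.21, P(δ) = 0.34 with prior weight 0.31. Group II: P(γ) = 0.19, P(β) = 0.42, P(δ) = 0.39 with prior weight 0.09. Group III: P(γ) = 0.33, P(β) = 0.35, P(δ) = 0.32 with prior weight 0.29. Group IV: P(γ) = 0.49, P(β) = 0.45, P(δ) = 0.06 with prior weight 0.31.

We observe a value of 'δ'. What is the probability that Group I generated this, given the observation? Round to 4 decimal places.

P(component k | x) = P(Z=k)·f_k(x) / marginal(x), where marginal(x) = Σ_j P(Z=j)·f_j(x).
Component likelihoods at x = 'δ':
  f_I = 0.34
  f_II = 0.39
  f_III = 0.32
  f_IV = 0.06
Unnormalised posteriors:
  P(Z=I)·f_I = 0.31 × 0.34 = 0.1054
  P(Z=II)·f_II = 0.09 × 0.39 = 0.0351
  P(Z=III)·f_III = 0.29 × 0.32 = 0.0928
  P(Z=IV)·f_IV = 0.31 × 0.06 = 0.0186
Evidence: 0.1054 + 0.0351 + 0.0928 + 0.0186 = 0.2519
P(Group I | x) ≈ 0.4184

0.4184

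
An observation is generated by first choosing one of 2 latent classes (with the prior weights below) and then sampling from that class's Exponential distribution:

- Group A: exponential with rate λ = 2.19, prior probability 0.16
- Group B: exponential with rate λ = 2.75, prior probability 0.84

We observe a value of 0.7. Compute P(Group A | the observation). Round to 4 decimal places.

0.1833

The responsibility of component k is w_k f_k(x) divided by Σ_j w_j f_j(x).
Component likelihoods at x = 0.7:
  L_A = 0.472793
  L_B = 0.401158
Prior × likelihood for each component:
  w_A·L_A = 0.16 × 0.472793 = 0.0756468
  w_B·L_B = 0.84 × 0.401158 = 0.336973
Normaliser: 0.0756468 + 0.336973 = 0.41262
P(Group A | x) = 0.0756468 / 0.41262 ≈ 0.1833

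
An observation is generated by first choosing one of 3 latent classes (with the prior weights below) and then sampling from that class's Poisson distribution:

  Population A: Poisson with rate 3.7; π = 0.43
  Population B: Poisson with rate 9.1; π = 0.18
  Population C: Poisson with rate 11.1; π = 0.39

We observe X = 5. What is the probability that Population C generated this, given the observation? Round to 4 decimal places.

By Bayes' theorem, P(k | x) = w_k f_k(x) / Σ_j w_j f_j(x).
Poisson probabilities:
  p_A = 0.142869
  p_B = 0.0580692
  p_C = 0.021221
Weight by the priors:
  w_A·p_A = 0.43 × 0.142869 = 0.0614336
  w_B·p_B = 0.18 × 0.0580692 = 0.0104525
  w_C·p_C = 0.39 × 0.021221 = 0.00827617
Normaliser: 0.0614336 + 0.0104525 + 0.00827617 = 0.0801623
P(Population C | the observation) ≈ 0.1032

0.1032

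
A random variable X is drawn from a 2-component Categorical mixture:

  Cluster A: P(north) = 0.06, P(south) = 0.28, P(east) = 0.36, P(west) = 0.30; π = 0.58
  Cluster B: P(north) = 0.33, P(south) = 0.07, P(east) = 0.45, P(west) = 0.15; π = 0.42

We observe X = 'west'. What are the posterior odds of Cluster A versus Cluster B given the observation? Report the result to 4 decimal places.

Since P(k|x) ∝ π_k f_k(x), the posterior odds are π_i f_i(x) / (π_j f_j(x)).
Categorical probabilities:
  L_A = 0.3
  L_B = 0.15
Posterior odds = (π_A·L_A) / (π_B·L_B) = (0.58·0.3) / (0.42·0.15) = 0.174 / 0.063 ≈ 2.7619

2.7619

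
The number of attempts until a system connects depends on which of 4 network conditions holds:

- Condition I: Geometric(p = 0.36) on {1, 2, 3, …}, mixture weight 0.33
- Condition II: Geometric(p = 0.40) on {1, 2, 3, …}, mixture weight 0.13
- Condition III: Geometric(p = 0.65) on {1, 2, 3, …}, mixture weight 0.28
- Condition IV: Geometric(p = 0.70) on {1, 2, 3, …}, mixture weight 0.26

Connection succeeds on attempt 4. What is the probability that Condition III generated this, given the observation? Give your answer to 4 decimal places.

By Bayes' theorem, P(k | x) = π_k f_k(x) / Σ_j π_j f_j(x).
Component likelihoods at x = 4:
  L_I = 0.36·(1−0.36)^3 = 0.36·0.262144 = 0.0943718
  L_II = 0.40·(1−0.40)^3 = 0.40·0.216 = 0.0864
  L_III = 0.65·(1−0.65)^3 = 0.65·0.042875 = 0.0278687
  L_IV = 0.70·(1−0.70)^3 = 0.70·0.027 = 0.0189
Prior × likelihood for each component:
  π_I·L_I = 0.33 × 0.0943718 = 0.0311427
  π_II·L_II = 0.13 × 0.0864 = 0.011232
  π_III·L_III = 0.28 × 0.0278687 = 0.00780325
  π_IV·L_IV = 0.26 × 0.0189 = 0.004914
Marginal: 0.0311427 + 0.011232 + 0.00780325 + 0.004914 = 0.055092
P(Condition III | x) = 0.00780325 / 0.055092 ≈ 0.1416

0.1416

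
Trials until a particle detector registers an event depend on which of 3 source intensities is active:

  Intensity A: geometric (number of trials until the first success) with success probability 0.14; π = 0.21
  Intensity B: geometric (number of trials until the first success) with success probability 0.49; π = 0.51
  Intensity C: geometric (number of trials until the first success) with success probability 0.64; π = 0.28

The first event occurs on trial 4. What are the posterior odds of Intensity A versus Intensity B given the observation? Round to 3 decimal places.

Posterior odds = (π_i f_i(x)) / (π_j f_j(x)); the normalising sum cancels.
Evaluate each component's likelihood at the observed value:
  p_A = 0.14·(1−0.14)^3 = 0.14·0.636056 = 0.0890478
  p_B = 0.49·(1−0.49)^3 = 0.49·0.132651 = 0.064999
  p_C = 0.64·(1−0.64)^3 = 0.64·0.046656 = 0.0298598
0.0187 / 0.0331495 ≈ 0.564

0.564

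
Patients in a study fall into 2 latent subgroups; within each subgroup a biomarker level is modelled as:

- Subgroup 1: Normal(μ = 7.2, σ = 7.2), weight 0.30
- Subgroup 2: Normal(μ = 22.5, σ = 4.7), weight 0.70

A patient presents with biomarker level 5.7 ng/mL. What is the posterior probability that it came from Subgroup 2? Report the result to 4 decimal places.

By Bayes' theorem, P(k | x) = π_k f_k(x) / Σ_j π_j f_j(x).
Evaluate each component's likelihood at the observed value:
  f_1 = (1/(7.2·√(2π)))·exp(−(5.7−7.2)²/(2·7.2²)) = 0.055409·exp(-0.02170) = 0.0542192
  f_2 = (1/(4.7·√(2π)))·exp(−(5.7−22.5)²/(2·4.7²)) = 0.084881·exp(-6.38841) = 0.000142679
Multiply by the mixture weights:
  π_1·f_1 = 0.30 × 0.0542192 = 0.0162657
  π_2·f_2 = 0.70 × 0.000142679 = 9.98754e-05
Evidence: 0.0162657 + 9.98754e-05 = 0.0163656
Responsibility of Subgroup 2: 9.98754e-05 / 0.0163656 ≈ 0.0061

0.0061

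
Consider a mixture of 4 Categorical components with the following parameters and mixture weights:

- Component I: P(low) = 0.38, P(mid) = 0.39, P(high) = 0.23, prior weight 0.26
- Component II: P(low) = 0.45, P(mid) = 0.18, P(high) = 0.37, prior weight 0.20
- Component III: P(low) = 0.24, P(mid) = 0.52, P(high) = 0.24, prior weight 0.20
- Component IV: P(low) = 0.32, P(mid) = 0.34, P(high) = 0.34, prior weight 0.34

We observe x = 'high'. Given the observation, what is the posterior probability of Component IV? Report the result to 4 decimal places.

Apply Bayes' rule: the posterior for each component is proportional to its prior times its likelihood at x.
Evaluate each component's likelihood at the observed value:
  L_I = P(high | comp) = 0.23
  L_II = P(high | comp) = 0.37
  L_III = P(high | comp) = 0.24
  L_IV = P(high | comp) = 0.34
Multiply by the mixture weights:
  w_I·L_I = 0.26 × 0.23 = 0.0598
  w_II·L_II = 0.20 × 0.37 = 0.074
  w_III·L_III = 0.20 × 0.24 = 0.048
  w_IV·L_IV = 0.34 × 0.34 = 0.1156
Denominator: 0.0598 + 0.074 + 0.048 + 0.1156 = 0.2974
P(Component IV | x) = 0.1156 / 0.2974 ≈ 0.3887

0.3887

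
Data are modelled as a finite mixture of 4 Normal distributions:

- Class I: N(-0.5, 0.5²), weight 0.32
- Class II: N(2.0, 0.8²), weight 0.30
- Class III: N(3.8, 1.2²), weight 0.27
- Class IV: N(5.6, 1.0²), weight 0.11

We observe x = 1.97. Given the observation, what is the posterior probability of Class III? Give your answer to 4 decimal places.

The responsibility of component k is P(Z=k) f_k(x) divided by Σ_j P(Z=j) f_j(x).
Normal densities:
  p_I = (1/(0.5·√(2π)))·exp(−(1.97−-0.5)²/(2·0.5²)) = 0.797885·exp(-12.20180) = 4.0065e-06
  p_II = (1/(0.8·√(2π)))·exp(−(1.97−2.0)²/(2·0.8²)) = 0.498678·exp(-0.00070) = 0.498327
  p_III = (1/(1.2·√(2π)))·exp(−(1.97−3.8)²/(2·1.2²)) = 0.332452·exp(-1.16281) = 0.103926
  p_IV = (1/(1.0·√(2π)))·exp(−(1.97−5.6)²/(2·1.0²)) = 0.398942·exp(-6.58845) = 0.000549013
Unnormalised posteriors:
  P(Z=I)·p_I = 0.32 × 4.0065e-06 = 1.28208e-06
  P(Z=II)·p_II = 0.30 × 0.498327 = 0.149498
  P(Z=III)·p_III = 0.27 × 0.103926 = 0.0280601
  P(Z=IV)·p_IV = 0.11 × 0.000549013 = 6.03914e-05
Normaliser: 1.28208e-06 + 0.149498 + 0.0280601 + 6.03914e-05 = 0.17762
So the posterior for Class III is 0.0280601 / 0.17762 ≈ 0.1580.

0.1580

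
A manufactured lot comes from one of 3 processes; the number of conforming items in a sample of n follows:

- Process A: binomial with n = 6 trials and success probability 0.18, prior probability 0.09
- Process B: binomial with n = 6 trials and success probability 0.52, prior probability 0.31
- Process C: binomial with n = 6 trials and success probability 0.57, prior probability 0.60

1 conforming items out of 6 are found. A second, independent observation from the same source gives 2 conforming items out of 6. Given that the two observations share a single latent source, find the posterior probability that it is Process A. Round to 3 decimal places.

0.434

The responsibility of component k is P(Z=k) f_k(x) divided by Σ_j P(Z=j) f_j(x).
Since both observations come from the same component, the likelihood for component k is f_k(x₁)·f_k(x₂).
  f_A = [C(6,1)·0.18^1·0.82^5 = 6·0.18·0.37074 = 0.400399] × [0.219731] = 0.0879801
  f_B = [C(6,1)·0.52^1·0.48^5 = 6·0.52·0.0254804 = 0.0794988] × [0.215309] = 0.0171168
  f_C = [C(6,1)·0.57^1·0.43^5 = 6·0.57·0.0147008 = 0.0502769] × [0.166615] = 0.0083769
Multiply by the mixture weights:
  P(Z=A)·f_A = 0.09 × 0.0879801 = 0.00791821
  P(Z=B)·f_B = 0.31 × 0.0171168 = 0.00530622
  P(Z=C)·f_C = 0.60 × 0.0083769 = 0.00502614
Sum: 0.00791821 + 0.00530622 + 0.00502614 = 0.0182506
Responsibility of Process A: 0.00791821 / 0.0182506 ≈ 0.434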